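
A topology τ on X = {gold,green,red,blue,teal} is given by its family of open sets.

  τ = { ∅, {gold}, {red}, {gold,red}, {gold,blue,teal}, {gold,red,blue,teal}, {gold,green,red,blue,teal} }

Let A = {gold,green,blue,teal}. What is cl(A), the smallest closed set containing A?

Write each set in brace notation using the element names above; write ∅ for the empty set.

cl via duality: int({red}) = {red}, so X∖{red} = {gold,green,blue,teal}

{gold,green,blue,teal}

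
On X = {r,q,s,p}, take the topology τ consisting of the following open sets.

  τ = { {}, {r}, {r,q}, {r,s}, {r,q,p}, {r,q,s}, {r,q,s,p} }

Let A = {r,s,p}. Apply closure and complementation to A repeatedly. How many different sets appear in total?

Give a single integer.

complement {q}; its interior {}; cl(A) = X∖{} = {r,q,s,p}
With k = closure, c = complement:
  1. A     = {r,s,p}
  2. kA    = {r,q,s,p}
  3. cA    = {q}
  4. ckA   = {}
  5. kcA   = {q,p}
  6. ckcA  = {r,s}
k, c of each give nothing new

6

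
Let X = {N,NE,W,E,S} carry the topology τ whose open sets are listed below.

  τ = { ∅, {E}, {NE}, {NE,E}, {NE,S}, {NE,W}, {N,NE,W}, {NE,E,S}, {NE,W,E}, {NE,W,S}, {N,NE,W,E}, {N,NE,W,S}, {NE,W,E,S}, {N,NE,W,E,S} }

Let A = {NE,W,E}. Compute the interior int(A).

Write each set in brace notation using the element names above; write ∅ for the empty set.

{NE,W,E}

interior: largest open inside A is {NE,W,E} (from ∅, {E}, {NE}, {NE,W}, {NE,E}, {NE,W,E})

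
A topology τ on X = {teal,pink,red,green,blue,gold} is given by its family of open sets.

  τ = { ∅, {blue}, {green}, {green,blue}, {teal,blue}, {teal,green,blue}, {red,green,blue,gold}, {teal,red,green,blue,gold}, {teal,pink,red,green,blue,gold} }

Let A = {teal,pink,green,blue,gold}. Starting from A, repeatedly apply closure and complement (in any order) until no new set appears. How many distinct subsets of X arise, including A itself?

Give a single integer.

complement {red}; its interior ∅; cl(A) = X∖∅ = {teal,pink,red,green,blue,gold}
With k = closure, c = complement:
  1. A     = {teal,pink,green,blue,gold}
  2. kA    = {teal,pink,red,green,blue,gold}
  3. cA    = {red}
  4. ckA   = ∅
  5. kcA   = {pink,red,gold}
  6. ckcA  = {teal,green,blue}
k, c of each give nothing new

6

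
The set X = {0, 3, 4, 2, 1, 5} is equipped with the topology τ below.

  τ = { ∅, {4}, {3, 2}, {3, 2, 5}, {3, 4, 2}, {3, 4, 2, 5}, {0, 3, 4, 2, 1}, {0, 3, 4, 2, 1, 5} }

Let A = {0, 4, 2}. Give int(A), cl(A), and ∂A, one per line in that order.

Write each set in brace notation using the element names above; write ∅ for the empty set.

U open, U⊆A: ∅, {4}. int(A) = ⋃ = {4}
X∖A={3, 1, 5}, int(X∖A)=∅, hence cl(A)={0, 3, 4, 2, 1, 5}
∂A: remove int from cl → {0, 3, 2, 1, 5}

int(A) = {4}
cl(A)  = {0, 3, 4, 2, 1, 5}
∂A     = {0, 3, 2, 1, 5}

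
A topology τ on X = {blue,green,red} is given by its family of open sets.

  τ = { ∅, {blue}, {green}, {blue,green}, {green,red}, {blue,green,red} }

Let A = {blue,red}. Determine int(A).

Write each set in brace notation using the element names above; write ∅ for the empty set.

interior: largest open inside A is {blue} (from ∅, {blue})

{blue}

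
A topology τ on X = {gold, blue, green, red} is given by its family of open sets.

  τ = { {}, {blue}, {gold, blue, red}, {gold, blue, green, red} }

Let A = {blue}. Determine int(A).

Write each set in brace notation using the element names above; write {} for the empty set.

open subsets of A: {}, {blue}; so int(A) = {blue}

{blue}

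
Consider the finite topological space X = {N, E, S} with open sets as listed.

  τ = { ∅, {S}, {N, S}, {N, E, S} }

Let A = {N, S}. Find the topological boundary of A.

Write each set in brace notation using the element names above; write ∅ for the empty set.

{E}

opens ⊆ A: ∅, {S}, {N, S}; union → int = {N, S}
complement {E}; its interior ∅; cl(A) = X∖∅ = {N, E, S}
boundary = {N, E, S} ∖ {N, S} = {E}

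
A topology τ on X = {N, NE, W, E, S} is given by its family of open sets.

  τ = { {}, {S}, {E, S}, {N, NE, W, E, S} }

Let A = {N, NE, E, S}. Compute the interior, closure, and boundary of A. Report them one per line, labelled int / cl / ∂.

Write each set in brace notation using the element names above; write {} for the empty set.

U open, U⊆A: {}, {S}, {E, S}. int(A) = ⋃ = {E, S}
X∖A={W}, int(X∖A)={}, hence cl(A)={N, NE, W, E, S}
∂A: remove int from cl → {N, NE, W}

int(A) = {E, S}
cl(A)  = {N, NE, W, E, S}
∂A     = {N, NE, W}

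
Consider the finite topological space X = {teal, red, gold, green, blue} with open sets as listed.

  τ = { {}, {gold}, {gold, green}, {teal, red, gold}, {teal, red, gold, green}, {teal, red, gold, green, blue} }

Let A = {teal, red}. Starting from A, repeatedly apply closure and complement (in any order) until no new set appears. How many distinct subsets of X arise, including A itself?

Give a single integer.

cl via duality: int({gold, green, blue}) = {gold, green}, so X∖{gold, green} = {teal, red, blue}
Write k for closure, c for complement:
  1. A     = {teal, red}
  2. kA    = {teal, red, blue}
  3. cA    = {gold, green, blue}
  4. ckA   = {gold, green}
  5. kcA   = {teal, red, gold, green, blue}
  6. ckcA  = {}
applying k or c yields no new set

6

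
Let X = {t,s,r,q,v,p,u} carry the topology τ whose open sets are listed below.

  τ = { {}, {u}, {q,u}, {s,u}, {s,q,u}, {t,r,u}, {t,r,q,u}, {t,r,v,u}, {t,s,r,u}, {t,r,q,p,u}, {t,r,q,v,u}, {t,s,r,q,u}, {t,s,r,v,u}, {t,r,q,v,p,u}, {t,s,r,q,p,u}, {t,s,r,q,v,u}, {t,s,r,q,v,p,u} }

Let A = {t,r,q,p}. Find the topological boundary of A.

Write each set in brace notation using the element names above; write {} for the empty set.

U open, U⊆A: {}. int(A) = ⋃ = {}
X∖A={s,v,u}, int(X∖A)={s,u}, hence cl(A)={t,r,q,v,p}
∂A: remove int from cl → {t,r,q,v,p}

{t,r,q,v,p}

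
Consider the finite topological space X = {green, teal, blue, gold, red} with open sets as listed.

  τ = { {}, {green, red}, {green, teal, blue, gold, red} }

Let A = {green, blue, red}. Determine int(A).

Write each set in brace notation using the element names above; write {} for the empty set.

open subsets of A: {}, {green, red}; so int(A) = {green, red}

{green, red}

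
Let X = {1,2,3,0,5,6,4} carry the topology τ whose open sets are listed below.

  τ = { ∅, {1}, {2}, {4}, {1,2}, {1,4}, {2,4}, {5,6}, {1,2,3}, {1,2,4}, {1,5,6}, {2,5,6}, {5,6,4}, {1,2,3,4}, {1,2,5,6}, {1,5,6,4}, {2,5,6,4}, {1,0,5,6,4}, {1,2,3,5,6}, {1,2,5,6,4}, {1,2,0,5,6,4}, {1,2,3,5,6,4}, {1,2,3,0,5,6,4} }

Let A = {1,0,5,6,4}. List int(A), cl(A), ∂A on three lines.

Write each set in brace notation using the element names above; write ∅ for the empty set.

int(A) = {1,0,5,6,4}
cl(A)  = {1,3,0,5,6,4}
∂A     = {3}

interior: largest open inside A is {1,0,5,6,4} (from ∅, {1}, {4}, {5,6}, {1,4}, {1,5,6}, {5,6,4}, {1,5,6,4}, {1,0,5,6,4})
cl via duality: int({2,3}) = {2}, so X∖{2} = {1,3,0,5,6,4}
cl∖int = {3}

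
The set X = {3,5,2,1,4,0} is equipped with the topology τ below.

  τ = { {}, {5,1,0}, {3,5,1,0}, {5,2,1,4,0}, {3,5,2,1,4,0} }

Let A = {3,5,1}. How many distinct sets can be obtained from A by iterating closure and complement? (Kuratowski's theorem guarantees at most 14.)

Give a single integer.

closure: X∖int(X∖A) = X∖{} = {3,5,2,1,4,0}
Let k=closure and c=complement:
  1. A     = {3,5,1}
  2. kA    = {3,5,2,1,4,0}
  3. cA    = {2,4,0}
  4. ckA   = {}
— saturated at 4

4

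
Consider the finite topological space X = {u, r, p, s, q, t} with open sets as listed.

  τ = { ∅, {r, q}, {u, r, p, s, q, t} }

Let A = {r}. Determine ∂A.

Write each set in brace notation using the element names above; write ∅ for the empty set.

interior: largest open inside A is ∅ (from ∅)
cl via duality: int({u, p, s, q, t}) = ∅, so X∖∅ = {u, r, p, s, q, t}
cl∖int = {u, r, p, s, q, t}

{u, r, p, s, q, t}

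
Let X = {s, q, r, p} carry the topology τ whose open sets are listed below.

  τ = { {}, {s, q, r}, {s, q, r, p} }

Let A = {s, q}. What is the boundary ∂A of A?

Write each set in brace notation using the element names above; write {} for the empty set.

{s, q, r, p}

interior: largest open inside A is {} (from {})
cl via duality: int({r, p}) = {}, so X∖{} = {s, q, r, p}
cl∖int = {s, q, r, p}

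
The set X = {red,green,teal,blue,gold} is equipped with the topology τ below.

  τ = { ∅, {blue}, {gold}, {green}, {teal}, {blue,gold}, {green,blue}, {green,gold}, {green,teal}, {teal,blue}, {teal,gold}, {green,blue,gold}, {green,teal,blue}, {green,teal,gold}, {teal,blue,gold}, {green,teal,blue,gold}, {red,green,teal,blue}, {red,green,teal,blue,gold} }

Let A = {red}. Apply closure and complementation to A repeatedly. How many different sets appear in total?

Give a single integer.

4

X∖A={green,teal,blue,gold}, int(X∖A)={green,teal,blue,gold}, hence cl(A)={red}
Orbit (k=closure, c=complement):
  1. A     = {red}
  2. cA    = {green,teal,blue,gold}
  3. kcA   = {red,green,teal,blue,gold}
  4. ckcA  = ∅
(closed under both — stop)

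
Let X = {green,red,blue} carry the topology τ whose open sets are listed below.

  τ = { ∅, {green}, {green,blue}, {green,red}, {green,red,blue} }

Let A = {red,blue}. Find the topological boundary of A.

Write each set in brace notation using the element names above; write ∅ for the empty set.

interior: largest open inside A is ∅ (from ∅)
cl via duality: int({green}) = {green}, so X∖{green} = {red,blue}
cl∖int = {red,blue}

{red,blue}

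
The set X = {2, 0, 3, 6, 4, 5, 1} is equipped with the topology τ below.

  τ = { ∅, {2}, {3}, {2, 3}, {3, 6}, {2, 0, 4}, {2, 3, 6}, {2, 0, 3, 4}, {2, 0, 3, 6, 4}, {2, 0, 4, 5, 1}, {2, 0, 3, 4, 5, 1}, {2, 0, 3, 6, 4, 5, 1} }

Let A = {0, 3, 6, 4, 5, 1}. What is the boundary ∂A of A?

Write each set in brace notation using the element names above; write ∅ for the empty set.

{0, 4, 5, 1}

interior: largest open inside A is {3, 6} (from ∅, {3}, {3, 6})
cl via duality: int({2}) = {2}, so X∖{2} = {0, 3, 6, 4, 5, 1}
cl∖int = {0, 4, 5, 1}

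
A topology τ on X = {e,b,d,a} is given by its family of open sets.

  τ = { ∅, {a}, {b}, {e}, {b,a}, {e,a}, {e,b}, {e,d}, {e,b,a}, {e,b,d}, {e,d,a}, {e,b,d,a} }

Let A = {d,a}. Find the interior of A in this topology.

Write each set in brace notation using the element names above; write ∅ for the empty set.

opens ⊆ A: ∅, {a}; union → int = {a}

{a}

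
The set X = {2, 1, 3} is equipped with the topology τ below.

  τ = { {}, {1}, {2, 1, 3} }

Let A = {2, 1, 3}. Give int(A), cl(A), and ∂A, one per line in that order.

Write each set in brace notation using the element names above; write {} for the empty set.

open subsets of A: {}, {1}, {2, 1, 3}; so int(A) = {2, 1, 3}
closure: X∖int(X∖A) = X∖{} = {2, 1, 3}
∂A = {2, 1, 3} minus {2, 1, 3} = {}

int(A) = {2, 1, 3}
cl(A)  = {2, 1, 3}
∂A     = {}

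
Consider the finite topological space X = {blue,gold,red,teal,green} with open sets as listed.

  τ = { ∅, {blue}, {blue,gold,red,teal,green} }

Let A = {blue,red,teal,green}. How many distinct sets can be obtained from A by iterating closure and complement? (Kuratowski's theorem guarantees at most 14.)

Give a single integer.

cl via duality: int({gold}) = ∅, so X∖∅ = {blue,gold,red,teal,green}
Write k for closure, c for complement:
  1. A     = {blue,red,teal,green}
  2. kA    = {blue,gold,red,teal,green}
  3. cA    = {gold}
  4. ckA   = ∅
  5. kcA   = {gold,red,teal,green}
  6. ckcA  = {blue}
applying k or c yields no new set

6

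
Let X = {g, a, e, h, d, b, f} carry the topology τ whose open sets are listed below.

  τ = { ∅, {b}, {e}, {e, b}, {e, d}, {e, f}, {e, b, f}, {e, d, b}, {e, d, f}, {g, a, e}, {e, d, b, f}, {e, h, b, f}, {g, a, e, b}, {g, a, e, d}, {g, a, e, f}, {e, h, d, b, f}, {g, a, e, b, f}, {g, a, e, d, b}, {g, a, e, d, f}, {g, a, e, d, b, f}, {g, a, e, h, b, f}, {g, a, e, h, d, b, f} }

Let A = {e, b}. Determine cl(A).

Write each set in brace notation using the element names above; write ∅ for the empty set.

complement {g, a, h, d, f}; its interior ∅; cl(A) = X∖∅ = {g, a, e, h, d, b, f}

{g, a, e, h, d, b, f}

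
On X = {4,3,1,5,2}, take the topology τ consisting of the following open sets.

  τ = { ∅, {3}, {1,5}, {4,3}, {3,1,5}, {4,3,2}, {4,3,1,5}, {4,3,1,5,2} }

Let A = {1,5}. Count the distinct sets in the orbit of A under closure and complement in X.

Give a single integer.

2

X∖A={4,3,2}, int(X∖A)={4,3,2}, hence cl(A)={1,5}
Orbit (k=closure, c=complement):
  1. A     = {1,5}
  2. cA    = {4,3,2}
(closed under both — stop)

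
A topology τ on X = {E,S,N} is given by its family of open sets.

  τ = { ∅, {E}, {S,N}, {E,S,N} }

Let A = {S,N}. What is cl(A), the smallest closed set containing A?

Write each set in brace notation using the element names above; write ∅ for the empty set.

{S,N}

complement {E}; its interior {E}; cl(A) = X∖{E} = {S,N}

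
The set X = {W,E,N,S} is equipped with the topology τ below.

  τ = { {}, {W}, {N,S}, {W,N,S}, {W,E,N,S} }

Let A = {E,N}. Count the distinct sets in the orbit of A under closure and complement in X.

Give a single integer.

8

complement {W,S}; its interior {W}; cl(A) = X∖{W} = {E,N,S}
With k = closure, c = complement:
  1. A     = {E,N}
  2. kA    = {E,N,S}
  3. cA    = {W,S}
  4. ckA   = {W}
  5. kcA   = {W,E,N,S}
  6. kckA  = {W,E}
  7. ckcA  = {}
  8. ckckA = {N,S}
k, c of each give nothing new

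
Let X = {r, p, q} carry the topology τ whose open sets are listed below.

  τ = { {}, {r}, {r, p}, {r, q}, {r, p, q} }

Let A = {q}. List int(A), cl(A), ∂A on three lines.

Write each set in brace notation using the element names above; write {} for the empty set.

open subsets of A: {}; so int(A) = {}
closure: X∖int(X∖A) = X∖{r, p} = {q}
∂A = {q} minus {} = {q}

int(A) = {}
cl(A)  = {q}
∂A     = {q}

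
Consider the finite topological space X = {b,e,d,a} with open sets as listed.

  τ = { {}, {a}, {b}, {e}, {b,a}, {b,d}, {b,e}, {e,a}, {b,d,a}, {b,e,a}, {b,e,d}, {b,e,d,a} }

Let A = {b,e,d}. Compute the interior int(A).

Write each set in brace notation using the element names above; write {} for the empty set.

{b,e,d}

open subsets of A: {}, {e}, {b}, {b,e}, {b,d}, {b,e,d}; so int(A) = {b,e,d}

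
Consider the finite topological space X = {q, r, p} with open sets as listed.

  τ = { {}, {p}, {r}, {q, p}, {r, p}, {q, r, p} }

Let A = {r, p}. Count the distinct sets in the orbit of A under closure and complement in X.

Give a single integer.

X∖A={q}, int(X∖A)={}, hence cl(A)={q, r, p}
Orbit (k=closure, c=complement):
  1. A     = {r, p}
  2. kA    = {q, r, p}
  3. cA    = {q}
  4. ckA   = {}
(closed under both — stop)

4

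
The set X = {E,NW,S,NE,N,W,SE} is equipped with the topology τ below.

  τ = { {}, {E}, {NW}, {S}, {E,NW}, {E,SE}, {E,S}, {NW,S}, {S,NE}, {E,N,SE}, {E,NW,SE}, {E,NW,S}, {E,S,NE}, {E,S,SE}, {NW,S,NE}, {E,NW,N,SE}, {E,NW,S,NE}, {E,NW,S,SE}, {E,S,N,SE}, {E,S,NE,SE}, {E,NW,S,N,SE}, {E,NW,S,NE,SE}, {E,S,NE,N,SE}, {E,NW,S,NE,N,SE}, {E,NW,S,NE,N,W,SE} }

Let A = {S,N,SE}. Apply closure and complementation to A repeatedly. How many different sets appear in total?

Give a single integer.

cl via duality: int({E,NW,NE,W}) = {E,NW}, so X∖{E,NW} = {S,NE,N,W,SE}
Write k for closure, c for complement:
  1. A     = {S,N,SE}
  2. kA    = {S,NE,N,W,SE}
  3. cA    = {E,NW,NE,W}
  4. ckA   = {E,NW}
  5. kcA   = {E,NW,NE,N,W,SE}
  6. kckA  = {E,NW,N,W,SE}
  7. ckcA  = {S}
  8. ckckA = {S,NE}
  9. kckcA = {S,NE,W}
  10. ckckcA = {E,NW,N,SE}
applying k or c yields no new set

10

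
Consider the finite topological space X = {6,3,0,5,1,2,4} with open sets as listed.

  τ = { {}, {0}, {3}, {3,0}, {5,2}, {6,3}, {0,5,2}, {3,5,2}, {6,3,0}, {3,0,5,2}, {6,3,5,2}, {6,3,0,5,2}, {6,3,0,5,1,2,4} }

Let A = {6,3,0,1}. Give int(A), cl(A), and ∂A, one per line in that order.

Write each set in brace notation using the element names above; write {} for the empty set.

open subsets of A: {}, {0}, {3}, {3,0}, {6,3}, {6,3,0}; so int(A) = {6,3,0}
closure: X∖int(X∖A) = X∖{5,2} = {6,3,0,1,4}
∂A = {6,3,0,1,4} minus {6,3,0} = {1,4}

int(A) = {6,3,0}
cl(A)  = {6,3,0,1,4}
∂A     = {1,4}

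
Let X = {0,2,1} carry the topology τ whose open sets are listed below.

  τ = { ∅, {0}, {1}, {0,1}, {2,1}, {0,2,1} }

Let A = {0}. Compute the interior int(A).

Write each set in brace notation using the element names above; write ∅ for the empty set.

open subsets of A: ∅, {0}; so int(A) = {0}

{0}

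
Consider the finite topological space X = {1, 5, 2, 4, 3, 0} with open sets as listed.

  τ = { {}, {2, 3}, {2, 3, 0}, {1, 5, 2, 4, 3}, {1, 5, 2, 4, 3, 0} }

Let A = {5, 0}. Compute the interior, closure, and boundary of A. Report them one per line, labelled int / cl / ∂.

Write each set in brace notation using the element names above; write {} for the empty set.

int(A) = {}
cl(A)  = {1, 5, 4, 0}
∂A     = {1, 5, 4, 0}

U open, U⊆A: {}. int(A) = ⋃ = {}
X∖A={1, 2, 4, 3}, int(X∖A)={2, 3}, hence cl(A)={1, 5, 4, 0}
∂A: remove int from cl → {1, 5, 4, 0}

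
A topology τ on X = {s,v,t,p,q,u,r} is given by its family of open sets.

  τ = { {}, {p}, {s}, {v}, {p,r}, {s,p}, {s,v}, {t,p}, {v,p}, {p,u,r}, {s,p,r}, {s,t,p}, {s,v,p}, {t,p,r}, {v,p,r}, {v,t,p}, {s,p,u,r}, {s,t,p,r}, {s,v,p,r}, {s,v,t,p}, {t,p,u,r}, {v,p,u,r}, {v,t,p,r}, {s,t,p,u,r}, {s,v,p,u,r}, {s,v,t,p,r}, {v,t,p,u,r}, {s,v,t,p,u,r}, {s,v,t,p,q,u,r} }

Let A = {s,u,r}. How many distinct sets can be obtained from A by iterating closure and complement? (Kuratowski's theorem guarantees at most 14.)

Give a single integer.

8

closure: X∖int(X∖A) = X∖{v,t,p} = {s,q,u,r}
Let k=closure and c=complement:
  1. A     = {s,u,r}
  2. kA    = {s,q,u,r}
  3. cA    = {v,t,p,q}
  4. ckA   = {v,t,p}
  5. kcA   = {v,t,p,q,u,r}
  6. ckcA  = {s}
  7. kckcA = {s,q}
  8. ckckcA = {v,t,p,u,r}
— saturated at 8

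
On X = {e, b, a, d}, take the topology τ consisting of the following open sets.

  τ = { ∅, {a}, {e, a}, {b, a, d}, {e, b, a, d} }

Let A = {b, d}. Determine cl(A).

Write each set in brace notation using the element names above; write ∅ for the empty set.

{b, d}

closure: X∖int(X∖A) = X∖{e, a} = {b, d}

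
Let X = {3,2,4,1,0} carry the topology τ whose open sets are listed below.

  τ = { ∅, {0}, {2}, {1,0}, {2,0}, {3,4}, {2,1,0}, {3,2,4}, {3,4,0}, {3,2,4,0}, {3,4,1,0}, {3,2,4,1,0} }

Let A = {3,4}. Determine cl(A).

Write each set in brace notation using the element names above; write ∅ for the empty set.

{3,4}

X∖A={2,1,0}, int(X∖A)={2,1,0}, hence cl(A)={3,4}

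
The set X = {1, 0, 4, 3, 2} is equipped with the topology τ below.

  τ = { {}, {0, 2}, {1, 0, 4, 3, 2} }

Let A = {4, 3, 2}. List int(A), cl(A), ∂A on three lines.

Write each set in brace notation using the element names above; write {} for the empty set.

U open, U⊆A: {}. int(A) = ⋃ = {}
X∖A={1, 0}, int(X∖A)={}, hence cl(A)={1, 0, 4, 3, 2}
∂A: remove int from cl → {1, 0, 4, 3, 2}

int(A) = {}
cl(A)  = {1, 0, 4, 3, 2}
∂A     = {1, 0, 4, 3, 2}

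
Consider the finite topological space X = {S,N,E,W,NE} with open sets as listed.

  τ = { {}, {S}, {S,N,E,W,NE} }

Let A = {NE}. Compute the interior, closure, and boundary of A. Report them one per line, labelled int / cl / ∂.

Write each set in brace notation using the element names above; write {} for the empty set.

interior: largest open inside A is {} (from {})
cl via duality: int({S,N,E,W}) = {S}, so X∖{S} = {N,E,W,NE}
cl∖int = {N,E,W,NE}

int(A) = {}
cl(A)  = {N,E,W,NE}
∂A     = {N,E,W,NE}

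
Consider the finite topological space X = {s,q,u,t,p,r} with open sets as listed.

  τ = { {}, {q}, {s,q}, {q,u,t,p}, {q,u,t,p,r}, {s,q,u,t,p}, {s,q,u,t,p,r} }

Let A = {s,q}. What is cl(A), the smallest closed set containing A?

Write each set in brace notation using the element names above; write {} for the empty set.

{s,q,u,t,p,r}

closure: X∖int(X∖A) = X∖{} = {s,q,u,t,p,r}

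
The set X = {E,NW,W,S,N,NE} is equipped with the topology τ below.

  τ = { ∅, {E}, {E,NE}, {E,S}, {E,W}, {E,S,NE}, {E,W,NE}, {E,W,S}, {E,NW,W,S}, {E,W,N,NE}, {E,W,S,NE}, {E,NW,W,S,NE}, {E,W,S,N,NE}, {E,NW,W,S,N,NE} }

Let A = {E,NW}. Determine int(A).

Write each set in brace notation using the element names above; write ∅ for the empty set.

opens ⊆ A: ∅, {E}; union → int = {E}

{E}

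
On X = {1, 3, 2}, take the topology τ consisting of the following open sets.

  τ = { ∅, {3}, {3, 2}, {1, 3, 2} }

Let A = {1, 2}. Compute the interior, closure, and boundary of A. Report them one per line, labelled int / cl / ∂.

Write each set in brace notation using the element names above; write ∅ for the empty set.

int(A) = ∅
cl(A)  = {1, 2}
∂A     = {1, 2}

interior: largest open inside A is ∅ (from ∅)
cl via duality: int({3}) = {3}, so X∖{3} = {1, 2}
cl∖int = {1, 2}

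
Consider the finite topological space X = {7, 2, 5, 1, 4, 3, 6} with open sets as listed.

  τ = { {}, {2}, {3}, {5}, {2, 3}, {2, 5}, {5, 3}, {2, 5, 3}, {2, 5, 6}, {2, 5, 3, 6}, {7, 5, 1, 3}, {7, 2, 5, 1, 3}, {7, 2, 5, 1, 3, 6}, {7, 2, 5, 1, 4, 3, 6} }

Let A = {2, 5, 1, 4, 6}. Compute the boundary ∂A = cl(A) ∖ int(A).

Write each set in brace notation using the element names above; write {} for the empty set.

{7, 1, 4}

interior: largest open inside A is {2, 5, 6} (from {}, {2}, {5}, {2, 5}, {2, 5, 6})
cl via duality: int({7, 3}) = {3}, so X∖{3} = {7, 2, 5, 1, 4, 6}
cl∖int = {7, 1, 4}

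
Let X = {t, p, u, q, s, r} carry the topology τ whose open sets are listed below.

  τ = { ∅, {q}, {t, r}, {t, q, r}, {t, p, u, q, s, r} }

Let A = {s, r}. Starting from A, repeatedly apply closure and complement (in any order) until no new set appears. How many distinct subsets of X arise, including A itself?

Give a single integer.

X∖A={t, p, u, q}, int(X∖A)={q}, hence cl(A)={t, p, u, s, r}
Orbit (k=closure, c=complement):
  1. A     = {s, r}
  2. kA    = {t, p, u, s, r}
  3. cA    = {t, p, u, q}
  4. ckA   = {q}
  5. kcA   = {t, p, u, q, s, r}
  6. kckA  = {p, u, q, s}
  7. ckcA  = ∅
  8. ckckA = {t, r}
(closed under both — stop)

8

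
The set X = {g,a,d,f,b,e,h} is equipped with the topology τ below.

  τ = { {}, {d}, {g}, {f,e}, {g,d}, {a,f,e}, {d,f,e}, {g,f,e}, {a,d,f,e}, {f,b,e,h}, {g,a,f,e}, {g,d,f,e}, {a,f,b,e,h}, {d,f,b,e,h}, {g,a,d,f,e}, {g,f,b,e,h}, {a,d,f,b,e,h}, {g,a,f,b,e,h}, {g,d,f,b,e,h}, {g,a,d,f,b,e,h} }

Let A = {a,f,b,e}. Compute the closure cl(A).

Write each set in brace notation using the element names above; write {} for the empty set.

{a,f,b,e,h}

X∖A={g,d,h}, int(X∖A)={g,d}, hence cl(A)={a,f,b,e,h}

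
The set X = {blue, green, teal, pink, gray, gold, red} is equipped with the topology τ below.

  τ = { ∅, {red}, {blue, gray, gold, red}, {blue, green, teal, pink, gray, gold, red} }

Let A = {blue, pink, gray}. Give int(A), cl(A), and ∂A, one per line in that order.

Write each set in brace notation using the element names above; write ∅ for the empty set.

int(A) = ∅
cl(A)  = {blue, green, teal, pink, gray, gold}
∂A     = {blue, green, teal, pink, gray, gold}

opens ⊆ A: ∅; union → int = ∅
complement {green, teal, gold, red}; its interior {red}; cl(A) = X∖{red} = {blue, green, teal, pink, gray, gold}
boundary = {blue, green, teal, pink, gray, gold} ∖ ∅ = {blue, green, teal, pink, gray, gold}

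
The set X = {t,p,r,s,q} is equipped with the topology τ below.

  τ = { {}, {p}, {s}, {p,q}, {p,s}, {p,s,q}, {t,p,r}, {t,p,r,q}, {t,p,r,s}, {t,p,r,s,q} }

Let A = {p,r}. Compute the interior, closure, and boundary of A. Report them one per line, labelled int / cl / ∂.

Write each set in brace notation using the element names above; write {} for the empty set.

U open, U⊆A: {}, {p}. int(A) = ⋃ = {p}
X∖A={t,s,q}, int(X∖A)={s}, hence cl(A)={t,p,r,q}
∂A: remove int from cl → {t,r,q}

int(A) = {p}
cl(A)  = {t,p,r,q}
∂A     = {t,r,q}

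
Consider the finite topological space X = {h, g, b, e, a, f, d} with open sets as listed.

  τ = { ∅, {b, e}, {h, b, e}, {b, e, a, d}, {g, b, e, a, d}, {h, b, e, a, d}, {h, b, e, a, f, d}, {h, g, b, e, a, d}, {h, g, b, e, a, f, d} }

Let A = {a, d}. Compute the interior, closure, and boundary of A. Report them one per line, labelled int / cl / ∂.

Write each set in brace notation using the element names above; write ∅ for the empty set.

int(A) = ∅
cl(A)  = {g, a, f, d}
∂A     = {g, a, f, d}

interior: largest open inside A is ∅ (from ∅)
cl via duality: int({h, g, b, e, f}) = {h, b, e}, so X∖{h, b, e} = {g, a, f, d}
cl∖int = {g, a, f, d}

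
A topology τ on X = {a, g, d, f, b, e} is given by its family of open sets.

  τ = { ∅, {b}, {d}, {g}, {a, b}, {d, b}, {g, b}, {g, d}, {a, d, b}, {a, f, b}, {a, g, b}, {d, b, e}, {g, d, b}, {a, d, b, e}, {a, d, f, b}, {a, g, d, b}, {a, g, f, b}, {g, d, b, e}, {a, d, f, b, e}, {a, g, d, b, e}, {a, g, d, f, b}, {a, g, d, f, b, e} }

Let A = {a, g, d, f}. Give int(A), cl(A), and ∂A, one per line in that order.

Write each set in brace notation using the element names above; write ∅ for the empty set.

interior: largest open inside A is {g, d} (from ∅, {g}, {d}, {g, d})
cl via duality: int({b, e}) = {b}, so X∖{b} = {a, g, d, f, e}
cl∖int = {a, f, e}

int(A) = {g, d}
cl(A)  = {a, g, d, f, e}
∂A     = {a, f, e}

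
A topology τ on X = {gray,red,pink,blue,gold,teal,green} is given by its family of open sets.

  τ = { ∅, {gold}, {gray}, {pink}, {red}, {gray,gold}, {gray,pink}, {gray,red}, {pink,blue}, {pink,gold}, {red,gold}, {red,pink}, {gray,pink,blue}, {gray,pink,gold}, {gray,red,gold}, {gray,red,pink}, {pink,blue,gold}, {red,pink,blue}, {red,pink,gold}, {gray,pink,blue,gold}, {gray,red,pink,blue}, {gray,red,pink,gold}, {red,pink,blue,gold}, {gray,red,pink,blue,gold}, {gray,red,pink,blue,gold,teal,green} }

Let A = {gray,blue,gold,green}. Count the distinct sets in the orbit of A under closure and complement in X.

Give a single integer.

cl via duality: int({red,pink,teal}) = {red,pink}, so X∖{red,pink} = {gray,blue,gold,teal,green}
Write k for closure, c for complement:
  1. A     = {gray,blue,gold,green}
  2. kA    = {gray,blue,gold,teal,green}
  3. cA    = {red,pink,teal}
  4. ckA   = {red,pink}
  5. kcA   = {red,pink,blue,teal,green}
  6. ckcA  = {gray,gold}
  7. kckcA = {gray,gold,teal,green}
  8. ckckcA = {red,pink,blue}
applying k or c yields no new set

8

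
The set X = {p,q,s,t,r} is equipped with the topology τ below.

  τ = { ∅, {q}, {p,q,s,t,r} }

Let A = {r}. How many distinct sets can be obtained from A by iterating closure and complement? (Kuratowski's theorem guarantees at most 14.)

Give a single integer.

closure: X∖int(X∖A) = X∖{q} = {p,s,t,r}
Let k=closure and c=complement:
  1. A     = {r}
  2. kA    = {p,s,t,r}
  3. cA    = {p,q,s,t}
  4. ckA   = {q}
  5. kcA   = {p,q,s,t,r}
  6. ckcA  = ∅
— saturated at 6

6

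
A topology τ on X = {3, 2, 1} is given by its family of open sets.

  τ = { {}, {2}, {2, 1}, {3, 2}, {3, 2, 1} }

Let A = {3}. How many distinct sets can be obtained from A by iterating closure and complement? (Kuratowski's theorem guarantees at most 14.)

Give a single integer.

complement {2, 1}; its interior {2, 1}; cl(A) = X∖{2, 1} = {3}
With k = closure, c = complement:
  1. A     = {3}
  2. cA    = {2, 1}
  3. kcA   = {3, 2, 1}
  4. ckcA  = {}
k, c of each give nothing new

4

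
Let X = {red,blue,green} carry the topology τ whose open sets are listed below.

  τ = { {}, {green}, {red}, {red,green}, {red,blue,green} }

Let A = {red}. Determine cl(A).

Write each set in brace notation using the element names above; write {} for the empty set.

{red,blue}

closure: X∖int(X∖A) = X∖{green} = {red,blue}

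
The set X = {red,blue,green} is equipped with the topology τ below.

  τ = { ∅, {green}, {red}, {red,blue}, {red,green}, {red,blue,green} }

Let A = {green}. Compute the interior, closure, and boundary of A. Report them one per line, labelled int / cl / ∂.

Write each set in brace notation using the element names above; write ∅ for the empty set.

int(A) = {green}
cl(A)  = {green}
∂A     = ∅

interior: largest open inside A is {green} (from ∅, {green})
cl via duality: int({red,blue}) = {red,blue}, so X∖{red,blue} = {green}
cl∖int = ∅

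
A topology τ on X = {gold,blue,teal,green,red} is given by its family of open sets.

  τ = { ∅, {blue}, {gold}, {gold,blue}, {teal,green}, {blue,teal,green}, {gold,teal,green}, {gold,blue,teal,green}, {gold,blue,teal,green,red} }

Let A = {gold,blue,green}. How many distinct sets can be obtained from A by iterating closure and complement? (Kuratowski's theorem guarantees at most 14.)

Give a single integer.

X∖A={teal,red}, int(X∖A)=∅, hence cl(A)={gold,blue,teal,green,red}
Orbit (k=closure, c=complement):
  1. A     = {gold,blue,green}
  2. kA    = {gold,blue,teal,green,red}
  3. cA    = {teal,red}
  4. ckA   = ∅
  5. kcA   = {teal,green,red}
  6. ckcA  = {gold,blue}
  7. kckcA = {gold,blue,red}
  8. ckckcA = {teal,green}
(closed under both — stop)

8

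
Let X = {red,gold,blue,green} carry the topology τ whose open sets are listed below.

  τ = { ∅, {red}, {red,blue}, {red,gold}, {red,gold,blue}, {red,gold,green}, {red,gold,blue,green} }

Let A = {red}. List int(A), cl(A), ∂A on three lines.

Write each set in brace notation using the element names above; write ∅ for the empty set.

int(A) = {red}
cl(A)  = {red,gold,blue,green}
∂A     = {gold,blue,green}

opens ⊆ A: ∅, {red}; union → int = {red}
complement {gold,blue,green}; its interior ∅; cl(A) = X∖∅ = {red,gold,blue,green}
boundary = {red,gold,blue,green} ∖ {red} = {gold,blue,green}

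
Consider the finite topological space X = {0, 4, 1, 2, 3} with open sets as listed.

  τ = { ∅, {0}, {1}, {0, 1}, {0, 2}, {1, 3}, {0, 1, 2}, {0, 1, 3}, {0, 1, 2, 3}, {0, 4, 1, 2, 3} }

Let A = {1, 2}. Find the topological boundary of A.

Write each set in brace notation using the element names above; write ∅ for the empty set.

{4, 2, 3}

interior: largest open inside A is {1} (from ∅, {1})
cl via duality: int({0, 4, 3}) = {0}, so X∖{0} = {4, 1, 2, 3}
cl∖int = {4, 2, 3}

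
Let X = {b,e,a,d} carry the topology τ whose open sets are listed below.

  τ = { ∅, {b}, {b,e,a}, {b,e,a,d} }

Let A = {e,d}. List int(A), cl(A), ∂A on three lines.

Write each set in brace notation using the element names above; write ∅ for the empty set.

int(A) = ∅
cl(A)  = {e,a,d}
∂A     = {e,a,d}

interior: largest open inside A is ∅ (from ∅)
cl via duality: int({b,a}) = {b}, so X∖{b} = {e,a,d}
cl∖int = {e,a,d}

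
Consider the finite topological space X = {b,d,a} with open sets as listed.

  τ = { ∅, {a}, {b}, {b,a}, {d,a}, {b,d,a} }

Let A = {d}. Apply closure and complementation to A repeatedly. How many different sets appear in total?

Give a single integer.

closure: X∖int(X∖A) = X∖{b,a} = {d}
Let k=closure and c=complement:
  1. A     = {d}
  2. cA    = {b,a}
  3. kcA   = {b,d,a}
  4. ckcA  = ∅
— saturated at 4

4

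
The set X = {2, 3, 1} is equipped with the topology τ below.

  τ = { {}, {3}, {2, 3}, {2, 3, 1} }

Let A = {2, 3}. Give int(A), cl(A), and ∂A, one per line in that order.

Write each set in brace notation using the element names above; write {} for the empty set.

U open, U⊆A: {}, {3}, {2, 3}. int(A) = ⋃ = {2, 3}
X∖A={1}, int(X∖A)={}, hence cl(A)={2, 3, 1}
∂A: remove int from cl → {1}

int(A) = {2, 3}
cl(A)  = {2, 3, 1}
∂A     = {1}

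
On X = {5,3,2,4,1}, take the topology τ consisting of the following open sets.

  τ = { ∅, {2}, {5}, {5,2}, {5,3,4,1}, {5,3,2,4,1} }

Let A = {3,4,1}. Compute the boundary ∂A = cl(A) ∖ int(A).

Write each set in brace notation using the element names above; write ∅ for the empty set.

{3,4,1}

opens ⊆ A: ∅; union → int = ∅
complement {5,2}; its interior {5,2}; cl(A) = X∖{5,2} = {3,4,1}
boundary = {3,4,1} ∖ ∅ = {3,4,1}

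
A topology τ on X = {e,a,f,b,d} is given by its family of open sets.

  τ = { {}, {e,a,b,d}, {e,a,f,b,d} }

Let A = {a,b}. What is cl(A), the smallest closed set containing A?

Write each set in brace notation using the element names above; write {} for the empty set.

{e,a,f,b,d}

cl via duality: int({e,f,d}) = {}, so X∖{} = {e,a,f,b,d}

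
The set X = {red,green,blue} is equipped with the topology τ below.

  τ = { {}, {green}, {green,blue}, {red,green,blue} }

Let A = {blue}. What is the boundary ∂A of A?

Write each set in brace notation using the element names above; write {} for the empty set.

{red,blue}

opens ⊆ A: {}; union → int = {}
complement {red,green}; its interior {green}; cl(A) = X∖{green} = {red,blue}
boundary = {red,blue} ∖ {} = {red,blue}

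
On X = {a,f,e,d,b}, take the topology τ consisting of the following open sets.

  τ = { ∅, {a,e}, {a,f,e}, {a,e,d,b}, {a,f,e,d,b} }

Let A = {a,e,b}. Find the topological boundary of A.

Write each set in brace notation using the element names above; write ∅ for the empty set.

{f,d,b}

interior: largest open inside A is {a,e} (from ∅, {a,e})
cl via duality: int({f,d}) = ∅, so X∖∅ = {a,f,e,d,b}
cl∖int = {f,d,b}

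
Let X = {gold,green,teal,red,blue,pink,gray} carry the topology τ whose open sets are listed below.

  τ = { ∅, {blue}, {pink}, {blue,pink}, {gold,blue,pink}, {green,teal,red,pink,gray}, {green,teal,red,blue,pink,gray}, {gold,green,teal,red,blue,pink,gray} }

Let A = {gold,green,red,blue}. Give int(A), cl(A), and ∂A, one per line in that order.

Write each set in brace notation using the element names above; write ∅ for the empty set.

U open, U⊆A: ∅, {blue}. int(A) = ⋃ = {blue}
X∖A={teal,pink,gray}, int(X∖A)={pink}, hence cl(A)={gold,green,teal,red,blue,gray}
∂A: remove int from cl → {gold,green,teal,red,gray}

int(A) = {blue}
cl(A)  = {gold,green,teal,red,blue,gray}
∂A     = {gold,green,teal,red,gray}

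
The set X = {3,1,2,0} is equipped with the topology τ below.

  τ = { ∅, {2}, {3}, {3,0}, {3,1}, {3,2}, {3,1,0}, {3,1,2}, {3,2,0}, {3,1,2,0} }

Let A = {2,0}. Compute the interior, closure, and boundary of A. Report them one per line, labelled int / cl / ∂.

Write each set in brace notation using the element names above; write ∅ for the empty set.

opens ⊆ A: ∅, {2}; union → int = {2}
complement {3,1}; its interior {3,1}; cl(A) = X∖{3,1} = {2,0}
boundary = {2,0} ∖ {2} = {0}

int(A) = {2}
cl(A)  = {2,0}
∂A     = {0}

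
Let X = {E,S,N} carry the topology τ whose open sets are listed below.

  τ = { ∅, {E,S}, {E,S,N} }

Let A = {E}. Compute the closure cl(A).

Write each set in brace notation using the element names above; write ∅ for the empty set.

X∖A={S,N}, int(X∖A)=∅, hence cl(A)={E,S,N}

{E,S,N}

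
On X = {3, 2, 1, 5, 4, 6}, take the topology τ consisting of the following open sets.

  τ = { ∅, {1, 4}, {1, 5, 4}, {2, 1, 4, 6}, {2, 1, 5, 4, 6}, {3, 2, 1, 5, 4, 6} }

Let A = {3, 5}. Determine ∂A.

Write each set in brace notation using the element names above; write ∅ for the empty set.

{3, 5}

interior: largest open inside A is ∅ (from ∅)
cl via duality: int({2, 1, 4, 6}) = {2, 1, 4, 6}, so X∖{2, 1, 4, 6} = {3, 5}
cl∖int = {3, 5}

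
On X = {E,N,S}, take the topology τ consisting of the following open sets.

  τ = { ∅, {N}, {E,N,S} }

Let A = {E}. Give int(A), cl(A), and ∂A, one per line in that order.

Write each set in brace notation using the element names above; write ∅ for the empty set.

int(A) = ∅
cl(A)  = {E,S}
∂A     = {E,S}

U open, U⊆A: ∅. int(A) = ⋃ = ∅
X∖A={N,S}, int(X∖A)={N}, hence cl(A)={E,S}
∂A: remove int from cl → {E,S}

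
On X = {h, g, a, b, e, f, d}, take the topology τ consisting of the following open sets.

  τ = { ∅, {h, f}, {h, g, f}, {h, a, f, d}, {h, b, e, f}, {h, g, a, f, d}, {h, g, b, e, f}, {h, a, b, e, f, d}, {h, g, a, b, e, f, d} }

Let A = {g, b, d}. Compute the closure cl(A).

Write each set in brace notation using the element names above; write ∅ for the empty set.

{g, a, b, e, d}

cl via duality: int({h, a, e, f}) = {h, f}, so X∖{h, f} = {g, a, b, e, d}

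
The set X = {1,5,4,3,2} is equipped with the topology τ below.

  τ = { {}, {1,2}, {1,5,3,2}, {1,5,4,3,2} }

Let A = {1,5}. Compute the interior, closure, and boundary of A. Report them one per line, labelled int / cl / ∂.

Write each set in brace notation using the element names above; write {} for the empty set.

int(A) = {}
cl(A)  = {1,5,4,3,2}
∂A     = {1,5,4,3,2}

interior: largest open inside A is {} (from {})
cl via duality: int({4,3,2}) = {}, so X∖{} = {1,5,4,3,2}
cl∖int = {1,5,4,3,2}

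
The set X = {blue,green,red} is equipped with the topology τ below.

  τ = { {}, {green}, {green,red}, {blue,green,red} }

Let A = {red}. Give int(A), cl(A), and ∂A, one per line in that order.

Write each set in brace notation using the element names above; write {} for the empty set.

int(A) = {}
cl(A)  = {blue,red}
∂A     = {blue,red}

interior: largest open inside A is {} (from {})
cl via duality: int({blue,green}) = {green}, so X∖{green} = {blue,red}
cl∖int = {blue,red}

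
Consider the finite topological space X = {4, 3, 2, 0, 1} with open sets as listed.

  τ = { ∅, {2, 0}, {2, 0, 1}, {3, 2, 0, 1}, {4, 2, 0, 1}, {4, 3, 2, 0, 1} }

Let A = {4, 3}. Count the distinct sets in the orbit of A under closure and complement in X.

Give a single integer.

complement {2, 0, 1}; its interior {2, 0, 1}; cl(A) = X∖{2, 0, 1} = {4, 3}
With k = closure, c = complement:
  1. A     = {4, 3}
  2. cA    = {2, 0, 1}
  3. kcA   = {4, 3, 2, 0, 1}
  4. ckcA  = ∅
k, c of each give nothing new

4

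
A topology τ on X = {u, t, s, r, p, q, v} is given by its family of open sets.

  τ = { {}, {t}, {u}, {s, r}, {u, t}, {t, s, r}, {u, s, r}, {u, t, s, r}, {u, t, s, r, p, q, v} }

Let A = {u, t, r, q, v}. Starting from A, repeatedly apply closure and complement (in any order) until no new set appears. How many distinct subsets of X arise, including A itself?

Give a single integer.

8

closure: X∖int(X∖A) = X∖{} = {u, t, s, r, p, q, v}
Let k=closure and c=complement:
  1. A     = {u, t, r, q, v}
  2. kA    = {u, t, s, r, p, q, v}
  3. cA    = {s, p}
  4. ckA   = {}
  5. kcA   = {s, r, p, q, v}
  6. ckcA  = {u, t}
  7. kckcA = {u, t, p, q, v}
  8. ckckcA = {s, r}
— saturated at 8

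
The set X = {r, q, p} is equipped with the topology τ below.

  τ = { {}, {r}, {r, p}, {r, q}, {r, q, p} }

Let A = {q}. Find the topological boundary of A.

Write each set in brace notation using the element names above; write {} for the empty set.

{q}

interior: largest open inside A is {} (from {})
cl via duality: int({r, p}) = {r, p}, so X∖{r, p} = {q}
cl∖int = {q}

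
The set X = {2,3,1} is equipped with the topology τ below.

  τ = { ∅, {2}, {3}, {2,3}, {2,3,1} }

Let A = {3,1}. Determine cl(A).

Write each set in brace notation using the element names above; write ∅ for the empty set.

X∖A={2}, int(X∖A)={2}, hence cl(A)={3,1}

{3,1}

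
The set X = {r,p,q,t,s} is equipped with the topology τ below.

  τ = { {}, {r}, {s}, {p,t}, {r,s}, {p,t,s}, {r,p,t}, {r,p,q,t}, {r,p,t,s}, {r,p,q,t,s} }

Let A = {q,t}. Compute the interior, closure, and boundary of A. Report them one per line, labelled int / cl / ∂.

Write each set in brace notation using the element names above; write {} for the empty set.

opens ⊆ A: {}; union → int = {}
complement {r,p,s}; its interior {r,s}; cl(A) = X∖{r,s} = {p,q,t}
boundary = {p,q,t} ∖ {} = {p,q,t}

int(A) = {}
cl(A)  = {p,q,t}
∂A     = {p,q,t}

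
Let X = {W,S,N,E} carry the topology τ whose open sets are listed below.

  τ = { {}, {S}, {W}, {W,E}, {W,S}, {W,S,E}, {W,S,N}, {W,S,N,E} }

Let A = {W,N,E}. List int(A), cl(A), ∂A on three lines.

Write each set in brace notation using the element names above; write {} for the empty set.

U open, U⊆A: {}, {W}, {W,E}. int(A) = ⋃ = {W,E}
X∖A={S}, int(X∖A)={S}, hence cl(A)={W,N,E}
∂A: remove int from cl → {N}

int(A) = {W,E}
cl(A)  = {W,N,E}
∂A     = {N}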